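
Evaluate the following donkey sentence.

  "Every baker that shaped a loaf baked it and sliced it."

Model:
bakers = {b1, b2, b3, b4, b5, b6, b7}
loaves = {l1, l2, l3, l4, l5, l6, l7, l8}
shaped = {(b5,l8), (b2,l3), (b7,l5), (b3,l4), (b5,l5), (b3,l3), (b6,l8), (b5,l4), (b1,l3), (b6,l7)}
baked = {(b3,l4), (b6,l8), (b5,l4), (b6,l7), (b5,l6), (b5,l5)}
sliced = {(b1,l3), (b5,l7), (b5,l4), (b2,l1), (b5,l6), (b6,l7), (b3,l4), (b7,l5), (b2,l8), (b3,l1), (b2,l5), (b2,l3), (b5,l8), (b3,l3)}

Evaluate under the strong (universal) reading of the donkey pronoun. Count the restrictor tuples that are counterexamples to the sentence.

"it" takes "a loaf" as antecedent — a donkey pronoun bound across the clause boundary.
Strong reading: for every (b,l) with shaped(b,l), baked(b,l) ∧ sliced(b,l).
Restrictor pairs: (b1,l3) ✗  (b2,l3) ✗  (b3,l3) ✗  (b3,l4) ✓  (b5,l4) ✓  (b5,l5) ✗  (b5,l8) ✗  (b6,l7) ✓  (b6,l8) ✗  (b7,l5) ✗
Counterexamples (restrictor pairs failing the scope): 7.

7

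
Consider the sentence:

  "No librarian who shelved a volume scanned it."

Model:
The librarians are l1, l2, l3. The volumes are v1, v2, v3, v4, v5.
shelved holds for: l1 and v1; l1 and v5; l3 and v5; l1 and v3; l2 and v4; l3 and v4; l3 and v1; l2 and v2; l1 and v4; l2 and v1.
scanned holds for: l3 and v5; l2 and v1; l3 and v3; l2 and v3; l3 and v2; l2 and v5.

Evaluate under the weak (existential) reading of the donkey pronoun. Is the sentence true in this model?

False

"it" takes "a volume" as antecedent — a donkey pronoun bound across the clause boundary.
Truth condition: for no (l,v) with shelved(l,v) does scanned(l,v) hold.
Restrictor pairs — does the scope hold? (l1,v1):fails  (l1,v3):fails  (l1,v4):fails  (l1,v5):fails  (l2,v1):holds  (l2,v2):fails  (l2,v4):fails  (l3,v1):fails  (l3,v4):fails  (l3,v5):holds
Scope holds for 2 pair(s), so the sentence is false.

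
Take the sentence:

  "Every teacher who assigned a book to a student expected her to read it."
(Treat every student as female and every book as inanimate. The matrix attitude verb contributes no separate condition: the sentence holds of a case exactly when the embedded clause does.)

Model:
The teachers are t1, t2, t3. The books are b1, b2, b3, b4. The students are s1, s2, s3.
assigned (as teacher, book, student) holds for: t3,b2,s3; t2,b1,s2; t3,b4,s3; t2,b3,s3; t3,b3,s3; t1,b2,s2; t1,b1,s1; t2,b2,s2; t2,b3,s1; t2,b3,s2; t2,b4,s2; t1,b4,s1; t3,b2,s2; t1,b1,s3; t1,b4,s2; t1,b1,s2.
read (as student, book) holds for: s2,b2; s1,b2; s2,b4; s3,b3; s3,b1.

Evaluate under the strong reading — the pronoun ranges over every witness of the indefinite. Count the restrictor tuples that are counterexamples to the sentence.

"her" takes "a student" as antecedent and "it" takes "a book"; both are donkey pronouns co-varying with the restrictor.
Strong reading: for every (t,b,s) with assigned(t,b,s), read(s,b).
Restrictor triples: (t1,b1,s1)→read(s1,b1) ✗  (t1,b1,s2)→read(s2,b1) ✗  (t1,b1,s3)→read(s3,b1) ✓  (t1,b2,s2)→read(s2,b2) ✓  (t1,b4,s1)→read(s1,b4) ✗  (t1,b4,s2)→read(s2,b4) ✓  (t2,b1,s2)→read(s2,b1) ✗  (t2,b2,s2)→read(s2,b2) ✓  (t2,b3,s1)→read(s1,b3) ✗  (t2,b3,s2)→read(s2,b3) ✗  (t2,b3,s3)→read(s3,b3) ✓  (t2,b4,s2)→read(s2,b4) ✓  (t3,b2,s2)→read(s2,b2) ✓  (t3,b2,s3)→read(s3,b2) ✗  (t3,b3,s3)→read(s3,b3) ✓  (t3,b4,s3)→read(s3,b4) ✗
Counterexamples (restrictor triples failing the scope): 8.

8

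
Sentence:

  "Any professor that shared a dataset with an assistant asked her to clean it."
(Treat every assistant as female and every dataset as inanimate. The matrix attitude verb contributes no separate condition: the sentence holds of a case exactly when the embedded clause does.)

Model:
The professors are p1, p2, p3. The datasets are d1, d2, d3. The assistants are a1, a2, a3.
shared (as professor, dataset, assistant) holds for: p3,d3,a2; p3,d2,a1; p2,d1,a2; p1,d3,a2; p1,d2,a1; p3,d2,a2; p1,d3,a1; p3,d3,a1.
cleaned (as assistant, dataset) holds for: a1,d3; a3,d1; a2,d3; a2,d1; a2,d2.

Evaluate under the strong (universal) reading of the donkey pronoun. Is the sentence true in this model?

False

"her" takes "an assistant" as antecedent and "it" takes "a dataset"; both are donkey pronouns co-varying with the restrictor.
Strong reading: for every (p,d,a) with shared(p,d,a), cleaned(a,d).
Restrictor triples: (p1,d2,a1)→cleaned(a1,d2) ✗  (p1,d3,a1)→cleaned(a1,d3) ✓  (p1,d3,a2)→cleaned(a2,d3) ✓  (p2,d1,a2)→cleaned(a2,d1) ✓  (p3,d2,a1)→cleaned(a1,d2) ✗  (p3,d2,a2)→cleaned(a2,d2) ✓  (p3,d3,a1)→cleaned(a1,d3) ✓  (p3,d3,a2)→cleaned(a2,d3) ✓
Counterexample: (p1,d2,a1) — cleaned(a1,d2) does not hold.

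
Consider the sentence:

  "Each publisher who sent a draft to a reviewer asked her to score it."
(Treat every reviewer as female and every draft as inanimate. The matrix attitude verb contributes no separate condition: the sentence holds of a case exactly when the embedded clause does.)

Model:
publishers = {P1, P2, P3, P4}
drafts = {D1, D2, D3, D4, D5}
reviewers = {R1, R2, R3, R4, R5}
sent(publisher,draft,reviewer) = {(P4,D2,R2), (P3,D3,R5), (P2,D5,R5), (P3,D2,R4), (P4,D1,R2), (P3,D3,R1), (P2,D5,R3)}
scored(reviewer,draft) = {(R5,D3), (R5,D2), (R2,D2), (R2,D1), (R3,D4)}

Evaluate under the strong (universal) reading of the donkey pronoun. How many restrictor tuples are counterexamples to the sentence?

4

"her" takes "a reviewer" as antecedent and "it" takes "a draft"; both are donkey pronouns co-varying with the restrictor.
Strong reading: for every (p,d,r) with sent(p,d,r), scored(r,d).
Restrictor triples: (P2,D5,R3)→scored(R3,D5) ✗  (P2,D5,R5)→scored(R5,D5) ✗  (P3,D2,R4)→scored(R4,D2) ✗  (P3,D3,R1)→scored(R1,D3) ✗  (P3,D3,R5)→scored(R5,D3) ✓  (P4,D1,R2)→scored(R2,D1) ✓  (P4,D2,R2)→scored(R2,D2) ✓
Counterexamples (restrictor triples failing the scope): 4.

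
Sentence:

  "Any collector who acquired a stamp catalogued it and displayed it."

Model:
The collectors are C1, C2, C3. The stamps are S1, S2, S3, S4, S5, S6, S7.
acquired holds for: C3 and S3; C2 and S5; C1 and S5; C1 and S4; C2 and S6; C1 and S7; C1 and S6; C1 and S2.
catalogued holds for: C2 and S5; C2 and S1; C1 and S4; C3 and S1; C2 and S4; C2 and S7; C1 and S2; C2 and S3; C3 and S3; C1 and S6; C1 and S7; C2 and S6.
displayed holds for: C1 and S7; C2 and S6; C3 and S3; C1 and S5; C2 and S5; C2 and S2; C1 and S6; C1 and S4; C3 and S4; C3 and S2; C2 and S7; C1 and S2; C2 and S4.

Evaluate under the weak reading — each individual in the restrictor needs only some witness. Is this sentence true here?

"it" takes "a stamp" as antecedent — a donkey pronoun bound across the clause boundary.
Weak reading: every collector c with some acquired-stamp has at least one acquired-stamp s such that catalogued(c,s) ∧ displayed(c,s).
Per collector: C1:✓  C2:✓  C3:✓
Every collector in the restrictor has a witness.

True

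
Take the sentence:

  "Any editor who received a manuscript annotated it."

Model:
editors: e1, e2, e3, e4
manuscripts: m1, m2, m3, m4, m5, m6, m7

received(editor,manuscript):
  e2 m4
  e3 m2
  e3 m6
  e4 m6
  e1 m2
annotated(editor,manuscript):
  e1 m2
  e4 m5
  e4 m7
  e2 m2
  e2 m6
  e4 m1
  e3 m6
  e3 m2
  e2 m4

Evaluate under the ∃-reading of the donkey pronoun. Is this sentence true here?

"it" takes "a manuscript" as antecedent — a donkey pronoun bound across the clause boundary.
Weak reading: every editor e with some received-manuscript has at least one received-manuscript m such that annotated(e,m).
Per editor: e1:✓  e2:✓  e3:✓  e4:✗
e4 has no witness among its received-manuscripts.

False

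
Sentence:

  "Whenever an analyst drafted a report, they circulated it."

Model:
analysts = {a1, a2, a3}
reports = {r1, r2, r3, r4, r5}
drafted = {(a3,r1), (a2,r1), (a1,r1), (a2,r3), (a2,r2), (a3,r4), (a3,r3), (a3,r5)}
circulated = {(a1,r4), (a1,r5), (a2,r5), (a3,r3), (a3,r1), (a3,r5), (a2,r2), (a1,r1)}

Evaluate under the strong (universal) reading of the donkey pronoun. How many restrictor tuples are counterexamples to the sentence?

"it" takes "a report" as antecedent — a donkey pronoun bound across the clause boundary.
Strong reading: for every (a,r) with drafted(a,r), circulated(a,r).
Restrictor pairs: (a1,r1) ✓  (a2,r1) ✗  (a2,r2) ✓  (a2,r3) ✗  (a3,r1) ✓  (a3,r3) ✓  (a3,r4) ✗  (a3,r5) ✓
Counterexamples (restrictor pairs failing the scope): 3.

3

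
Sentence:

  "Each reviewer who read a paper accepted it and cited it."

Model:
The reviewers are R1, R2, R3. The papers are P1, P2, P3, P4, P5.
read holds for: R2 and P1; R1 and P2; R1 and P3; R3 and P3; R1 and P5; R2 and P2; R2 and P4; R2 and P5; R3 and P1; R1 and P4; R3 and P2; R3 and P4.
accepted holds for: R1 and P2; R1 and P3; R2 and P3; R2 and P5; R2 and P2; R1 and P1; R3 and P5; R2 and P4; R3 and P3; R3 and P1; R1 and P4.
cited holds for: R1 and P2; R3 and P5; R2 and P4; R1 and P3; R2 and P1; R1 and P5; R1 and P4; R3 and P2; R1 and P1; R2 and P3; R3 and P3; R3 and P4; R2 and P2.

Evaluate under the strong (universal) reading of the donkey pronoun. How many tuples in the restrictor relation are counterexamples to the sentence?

"it" takes "a paper" as antecedent — a donkey pronoun bound across the clause boundary.
Strong reading: for every (r,p) with read(r,p), accepted(r,p) ∧ cited(r,p).
Restrictor pairs: (R1,P2) ✓  (R1,P3) ✓  (R1,P4) ✓  (R1,P5) ✗  (R2,P1) ✗  (R2,P2) ✓  (R2,P4) ✓  (R2,P5) ✗  (R3,P1) ✗  (R3,P2) ✗  (R3,P3) ✓  (R3,P4) ✗
Counterexamples (restrictor pairs failing the scope): 6.

6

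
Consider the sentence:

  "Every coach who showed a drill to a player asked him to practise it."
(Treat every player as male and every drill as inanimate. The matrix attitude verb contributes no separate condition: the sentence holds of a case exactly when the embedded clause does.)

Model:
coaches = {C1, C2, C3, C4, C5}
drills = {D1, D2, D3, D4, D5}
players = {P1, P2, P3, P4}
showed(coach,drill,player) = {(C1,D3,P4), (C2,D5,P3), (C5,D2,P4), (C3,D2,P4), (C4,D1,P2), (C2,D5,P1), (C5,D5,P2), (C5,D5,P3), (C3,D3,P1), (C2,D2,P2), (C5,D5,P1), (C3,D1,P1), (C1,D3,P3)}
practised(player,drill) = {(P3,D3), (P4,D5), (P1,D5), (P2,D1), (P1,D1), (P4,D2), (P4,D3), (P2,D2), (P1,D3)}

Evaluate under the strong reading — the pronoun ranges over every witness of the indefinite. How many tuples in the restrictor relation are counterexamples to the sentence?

3

"him" takes "a player" as antecedent and "it" takes "a drill"; both are donkey pronouns co-varying with the restrictor.
Strong reading: for every (c,d,p) with showed(c,d,p), practised(p,d).
Restrictor triples: (C1,D3,P3)→practised(P3,D3) ✓  (C1,D3,P4)→practised(P4,D3) ✓  (C2,D2,P2)→practised(P2,D2) ✓  (C2,D5,P1)→practised(P1,D5) ✓  (C2,D5,P3)→practised(P3,D5) ✗  (C3,D1,P1)→practised(P1,D1) ✓  (C3,D2,P4)→practised(P4,D2) ✓  (C3,D3,P1)→practised(P1,D3) ✓  (C4,D1,P2)→practised(P2,D1) ✓  (C5,D2,P4)→practised(P4,D2) ✓  (C5,D5,P1)→practised(P1,D5) ✓  (C5,D5,P2)→practised(P2,D5) ✗  (C5,D5,P3)→practised(P3,D5) ✗
Counterexamples (restrictor triples failing the scope): 3.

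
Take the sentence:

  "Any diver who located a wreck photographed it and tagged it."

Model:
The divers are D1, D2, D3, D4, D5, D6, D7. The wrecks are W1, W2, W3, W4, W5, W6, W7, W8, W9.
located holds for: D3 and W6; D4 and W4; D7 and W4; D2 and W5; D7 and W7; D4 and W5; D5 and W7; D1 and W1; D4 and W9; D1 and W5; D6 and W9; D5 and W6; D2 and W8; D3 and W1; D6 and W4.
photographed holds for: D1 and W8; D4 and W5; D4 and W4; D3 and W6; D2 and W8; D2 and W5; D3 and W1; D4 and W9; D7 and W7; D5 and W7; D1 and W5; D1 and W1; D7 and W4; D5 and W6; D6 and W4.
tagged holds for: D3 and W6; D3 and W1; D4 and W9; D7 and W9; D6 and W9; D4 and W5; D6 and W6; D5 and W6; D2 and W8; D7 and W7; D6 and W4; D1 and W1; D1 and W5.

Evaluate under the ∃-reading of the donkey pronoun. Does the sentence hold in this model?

True

"it" takes "a wreck" as antecedent — a donkey pronoun bound across the clause boundary.
Weak reading: every diver d with some located-wreck has at least one located-wreck w such that photographed(d,w) ∧ tagged(d,w).
Per diver: D1:✓  D2:✓  D3:✓  D4:✓  D5:✓  D6:✓  D7:✓
Every diver in the restrictor has a witness.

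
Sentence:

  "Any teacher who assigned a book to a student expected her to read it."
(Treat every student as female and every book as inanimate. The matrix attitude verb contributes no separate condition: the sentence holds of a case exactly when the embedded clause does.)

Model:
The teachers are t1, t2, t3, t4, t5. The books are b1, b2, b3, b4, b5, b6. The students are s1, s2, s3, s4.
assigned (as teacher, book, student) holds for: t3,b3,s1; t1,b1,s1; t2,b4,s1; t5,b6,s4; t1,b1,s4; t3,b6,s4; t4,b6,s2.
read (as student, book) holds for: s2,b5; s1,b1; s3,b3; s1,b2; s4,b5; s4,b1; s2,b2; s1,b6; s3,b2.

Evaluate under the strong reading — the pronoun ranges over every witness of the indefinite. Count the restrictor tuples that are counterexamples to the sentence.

5

"her" takes "a student" as antecedent and "it" takes "a book"; both are donkey pronouns co-varying with the restrictor.
Strong reading: for every (t,b,s) with assigned(t,b,s), read(s,b).
Restrictor triples: (t1,b1,s1)→read(s1,b1) ✓  (t1,b1,s4)→read(s4,b1) ✓  (t2,b4,s1)→read(s1,b4) ✗  (t3,b3,s1)→read(s1,b3) ✗  (t3,b6,s4)→read(s4,b6) ✗  (t4,b6,s2)→read(s2,b6) ✗  (t5,b6,s4)→read(s4,b6) ✗
Counterexamples (restrictor triples failing the scope): 5.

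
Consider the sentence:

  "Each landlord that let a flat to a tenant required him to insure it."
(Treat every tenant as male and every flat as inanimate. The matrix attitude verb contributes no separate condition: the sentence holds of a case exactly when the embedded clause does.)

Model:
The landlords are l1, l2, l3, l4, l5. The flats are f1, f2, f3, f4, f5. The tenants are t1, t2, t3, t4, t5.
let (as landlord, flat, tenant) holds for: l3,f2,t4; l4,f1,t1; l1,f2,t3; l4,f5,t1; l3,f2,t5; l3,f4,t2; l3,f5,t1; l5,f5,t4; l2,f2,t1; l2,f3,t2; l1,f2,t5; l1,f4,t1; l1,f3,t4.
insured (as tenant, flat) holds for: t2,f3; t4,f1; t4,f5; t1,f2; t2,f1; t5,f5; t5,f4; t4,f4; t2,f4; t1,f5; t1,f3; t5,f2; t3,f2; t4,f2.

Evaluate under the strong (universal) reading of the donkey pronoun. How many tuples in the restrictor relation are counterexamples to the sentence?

3

"him" takes "a tenant" as antecedent and "it" takes "a flat"; both are donkey pronouns co-varying with the restrictor.
Strong reading: for every (l,f,t) with let(l,f,t), insured(t,f).
Restrictor triples: (l1,f2,t3)→insured(t3,f2) ✓  (l1,f2,t5)→insured(t5,f2) ✓  (l1,f3,t4)→insured(t4,f3) ✗  (l1,f4,t1)→insured(t1,f4) ✗  (l2,f2,t1)→insured(t1,f2) ✓  (l2,f3,t2)→insured(t2,f3) ✓  (l3,f2,t4)→insured(t4,f2) ✓  (l3,f2,t5)→insured(t5,f2) ✓  (l3,f4,t2)→insured(t2,f4) ✓  (l3,f5,t1)→insured(t1,f5) ✓  (l4,f1,t1)→insured(t1,f1) ✗  (l4,f5,t1)→insured(t1,f5) ✓  (l5,f5,t4)→insured(t4,f5) ✓
Counterexamples (restrictor triples failing the scope): 3.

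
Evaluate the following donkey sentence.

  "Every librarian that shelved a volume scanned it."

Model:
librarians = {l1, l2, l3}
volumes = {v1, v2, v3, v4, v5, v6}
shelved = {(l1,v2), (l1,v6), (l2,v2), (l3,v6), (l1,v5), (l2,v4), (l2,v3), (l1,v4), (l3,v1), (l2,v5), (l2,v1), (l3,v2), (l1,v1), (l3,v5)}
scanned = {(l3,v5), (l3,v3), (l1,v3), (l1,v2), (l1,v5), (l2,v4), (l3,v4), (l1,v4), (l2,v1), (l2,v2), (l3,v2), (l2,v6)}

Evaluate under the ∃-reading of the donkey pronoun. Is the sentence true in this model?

True

"it" takes "a volume" as antecedent — a donkey pronoun bound across the clause boundary.
Weak reading: every librarian l with some shelved-volume has at least one shelved-volume v such that scanned(l,v).
Per librarian: l1:✓  l2:✓  l3:✓
Every librarian in the restrictor has a witness.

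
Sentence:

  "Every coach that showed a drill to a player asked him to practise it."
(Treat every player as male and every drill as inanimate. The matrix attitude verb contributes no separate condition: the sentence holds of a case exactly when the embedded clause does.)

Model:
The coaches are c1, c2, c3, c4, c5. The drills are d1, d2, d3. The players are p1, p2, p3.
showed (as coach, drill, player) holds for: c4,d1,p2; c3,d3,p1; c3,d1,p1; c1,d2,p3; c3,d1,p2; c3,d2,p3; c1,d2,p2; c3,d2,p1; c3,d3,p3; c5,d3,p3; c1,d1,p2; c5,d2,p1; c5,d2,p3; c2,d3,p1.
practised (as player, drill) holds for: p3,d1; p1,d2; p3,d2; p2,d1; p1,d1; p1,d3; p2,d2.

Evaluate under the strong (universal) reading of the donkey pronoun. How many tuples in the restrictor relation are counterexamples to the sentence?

"him" takes "a player" as antecedent and "it" takes "a drill"; both are donkey pronouns co-varying with the restrictor.
Strong reading: for every (c,d,p) with showed(c,d,p), practised(p,d).
Restrictor triples: (c1,d1,p2)→practised(p2,d1) ✓  (c1,d2,p2)→practised(p2,d2) ✓  (c1,d2,p3)→practised(p3,d2) ✓  (c2,d3,p1)→practised(p1,d3) ✓  (c3,d1,p1)→practised(p1,d1) ✓  (c3,d1,p2)→practised(p2,d1) ✓  (c3,d2,p1)→practised(p1,d2) ✓  (c3,d2,p3)→practised(p3,d2) ✓  (c3,d3,p1)→practised(p1,d3) ✓  (c3,d3,p3)→practised(p3,d3) ✗  (c4,d1,p2)→practised(p2,d1) ✓  (c5,d2,p1)→practised(p1,d2) ✓  (c5,d2,p3)→practised(p3,d2) ✓  (c5,d3,p3)→practised(p3,d3) ✗
Counterexamples (restrictor triples failing the scope): 2.

2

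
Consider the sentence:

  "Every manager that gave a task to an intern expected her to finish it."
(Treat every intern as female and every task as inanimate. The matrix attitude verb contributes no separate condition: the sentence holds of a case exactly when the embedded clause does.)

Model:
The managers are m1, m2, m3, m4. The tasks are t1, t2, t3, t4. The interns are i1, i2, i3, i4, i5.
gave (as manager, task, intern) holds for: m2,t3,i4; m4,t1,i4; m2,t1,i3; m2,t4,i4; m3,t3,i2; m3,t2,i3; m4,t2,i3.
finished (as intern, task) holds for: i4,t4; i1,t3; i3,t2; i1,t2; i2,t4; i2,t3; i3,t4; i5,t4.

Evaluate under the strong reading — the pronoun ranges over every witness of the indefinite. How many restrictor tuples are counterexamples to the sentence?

"her" takes "an intern" as antecedent and "it" takes "a task"; both are donkey pronouns co-varying with the restrictor.
Strong reading: for every (m,t,i) with gave(m,t,i), finished(i,t).
Restrictor triples: (m2,t1,i3)→finished(i3,t1) ✗  (m2,t3,i4)→finished(i4,t3) ✗  (m2,t4,i4)→finished(i4,t4) ✓  (m3,t2,i3)→finished(i3,t2) ✓  (m3,t3,i2)→finished(i2,t3) ✓  (m4,t1,i4)→finished(i4,t1) ✗  (m4,t2,i3)→finished(i3,t2) ✓
Counterexamples (restrictor triples failing the scope): 3.

3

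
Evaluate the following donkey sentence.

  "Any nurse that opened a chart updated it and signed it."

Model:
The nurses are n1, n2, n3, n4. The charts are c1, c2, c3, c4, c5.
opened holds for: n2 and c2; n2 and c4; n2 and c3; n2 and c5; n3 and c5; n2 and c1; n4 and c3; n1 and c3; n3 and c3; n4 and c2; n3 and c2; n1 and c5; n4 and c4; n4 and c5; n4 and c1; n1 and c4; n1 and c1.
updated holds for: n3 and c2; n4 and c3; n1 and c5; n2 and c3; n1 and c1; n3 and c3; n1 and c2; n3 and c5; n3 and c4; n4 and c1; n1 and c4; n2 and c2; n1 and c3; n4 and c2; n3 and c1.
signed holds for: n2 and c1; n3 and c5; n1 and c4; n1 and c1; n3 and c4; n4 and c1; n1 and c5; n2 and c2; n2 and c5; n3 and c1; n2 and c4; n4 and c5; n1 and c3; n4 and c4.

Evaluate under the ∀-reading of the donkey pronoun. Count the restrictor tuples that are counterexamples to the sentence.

"it" takes "a chart" as antecedent — a donkey pronoun bound across the clause boundary.
Strong reading: for every (n,c) with opened(n,c), updated(n,c) ∧ signed(n,c).
Restrictor pairs: (n1,c1) ✓  (n1,c3) ✓  (n1,c4) ✓  (n1,c5) ✓  (n2,c1) ✗  (n2,c2) ✓  (n2,c3) ✗  (n2,c4) ✗  (n2,c5) ✗  (n3,c2) ✗  (n3,c3) ✗  (n3,c5) ✓  (n4,c1) ✓  (n4,c2) ✗  (n4,c3) ✗  (n4,c4) ✗  (n4,c5) ✗
Counterexamples (restrictor pairs failing the scope): 10.

10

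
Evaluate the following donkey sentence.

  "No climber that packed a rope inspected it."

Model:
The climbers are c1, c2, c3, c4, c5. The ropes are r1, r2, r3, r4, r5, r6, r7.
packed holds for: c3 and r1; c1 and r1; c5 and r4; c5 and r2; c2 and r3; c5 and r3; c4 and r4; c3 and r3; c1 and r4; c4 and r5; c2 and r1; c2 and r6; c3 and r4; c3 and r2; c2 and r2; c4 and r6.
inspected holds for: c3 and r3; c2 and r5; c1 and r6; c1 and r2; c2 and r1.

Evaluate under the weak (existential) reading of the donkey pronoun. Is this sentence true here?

False

"it" takes "a rope" as antecedent — a donkey pronoun bound across the clause boundary.
Truth condition: for no (c,r) with packed(c,r) does inspected(c,r) hold.
Restrictor pairs — does the scope hold? (c1,r1):fails  (c1,r4):fails  (c2,r1):holds  (c2,r2):fails  (c2,r3):fails  (c2,r6):fails  (c3,r1):fails  (c3,r2):fails  (c3,r3):holds  (c3,r4):fails  (c4,r4):fails  (c4,r5):fails  (c4,r6):fails  (c5,r2):fails  (c5,r3):fails  (c5,r4):fails
Scope holds for 2 pair(s), so the sentence is false.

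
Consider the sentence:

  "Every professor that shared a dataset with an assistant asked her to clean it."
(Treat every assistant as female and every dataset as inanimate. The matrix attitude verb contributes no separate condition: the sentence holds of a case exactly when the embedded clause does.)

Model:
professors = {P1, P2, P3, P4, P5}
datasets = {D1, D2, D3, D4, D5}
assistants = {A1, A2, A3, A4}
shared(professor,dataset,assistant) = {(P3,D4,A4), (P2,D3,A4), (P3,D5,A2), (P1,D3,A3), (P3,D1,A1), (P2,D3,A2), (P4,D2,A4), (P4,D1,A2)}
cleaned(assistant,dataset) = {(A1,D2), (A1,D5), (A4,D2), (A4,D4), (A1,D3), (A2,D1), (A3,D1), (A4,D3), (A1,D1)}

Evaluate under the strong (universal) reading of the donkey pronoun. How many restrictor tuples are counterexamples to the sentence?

3

"her" takes "an assistant" as antecedent and "it" takes "a dataset"; both are donkey pronouns co-varying with the restrictor.
Strong reading: for every (p,d,a) with shared(p,d,a), cleaned(a,d).
Restrictor triples: (P1,D3,A3)→cleaned(A3,D3) ✗  (P2,D3,A2)→cleaned(A2,D3) ✗  (P2,D3,A4)→cleaned(A4,D3) ✓  (P3,D1,A1)→cleaned(A1,D1) ✓  (P3,D4,A4)→cleaned(A4,D4) ✓  (P3,D5,A2)→cleaned(A2,D5) ✗  (P4,D1,A2)→cleaned(A2,D1) ✓  (P4,D2,A4)→cleaned(A4,D2) ✓
Counterexamples (restrictor triples failing the scope): 3.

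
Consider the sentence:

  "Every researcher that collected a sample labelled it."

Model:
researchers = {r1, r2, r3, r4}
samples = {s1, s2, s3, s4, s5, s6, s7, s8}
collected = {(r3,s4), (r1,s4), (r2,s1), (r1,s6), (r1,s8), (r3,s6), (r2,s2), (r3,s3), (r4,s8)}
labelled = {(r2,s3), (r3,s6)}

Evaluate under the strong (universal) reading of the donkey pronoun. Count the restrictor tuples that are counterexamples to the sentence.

"it" takes "a sample" as antecedent — a donkey pronoun bound across the clause boundary.
Strong reading: for every (r,s) with collected(r,s), labelled(r,s).
Restrictor pairs: (r1,s4) ✗  (r1,s6) ✗  (r1,s8) ✗  (r2,s1) ✗  (r2,s2) ✗  (r3,s3) ✗  (r3,s4) ✗  (r3,s6) ✓  (r4,s8) ✗
Counterexamples (restrictor pairs failing the scope): 8.

8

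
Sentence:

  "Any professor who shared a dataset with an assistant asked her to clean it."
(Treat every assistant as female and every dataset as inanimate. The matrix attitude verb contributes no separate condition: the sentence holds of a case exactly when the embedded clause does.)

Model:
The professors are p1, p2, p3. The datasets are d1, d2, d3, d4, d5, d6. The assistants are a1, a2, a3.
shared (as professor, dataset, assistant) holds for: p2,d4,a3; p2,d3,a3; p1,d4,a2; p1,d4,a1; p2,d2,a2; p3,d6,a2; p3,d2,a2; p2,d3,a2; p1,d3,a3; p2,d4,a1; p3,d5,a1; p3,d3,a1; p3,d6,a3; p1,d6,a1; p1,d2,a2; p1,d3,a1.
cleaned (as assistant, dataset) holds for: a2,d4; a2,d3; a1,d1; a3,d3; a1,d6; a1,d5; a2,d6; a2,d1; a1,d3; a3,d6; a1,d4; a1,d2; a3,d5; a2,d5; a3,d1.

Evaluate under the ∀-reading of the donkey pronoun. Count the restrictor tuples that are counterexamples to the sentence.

"her" takes "an assistant" as antecedent and "it" takes "a dataset"; both are donkey pronouns co-varying with the restrictor.
Strong reading: for every (p,d,a) with shared(p,d,a), cleaned(a,d).
Restrictor triples: (p1,d2,a2)→cleaned(a2,d2) ✗  (p1,d3,a1)→cleaned(a1,d3) ✓  (p1,d3,a3)→cleaned(a3,d3) ✓  (p1,d4,a1)→cleaned(a1,d4) ✓  (p1,d4,a2)→cleaned(a2,d4) ✓  (p1,d6,a1)→cleaned(a1,d6) ✓  (p2,d2,a2)→cleaned(a2,d2) ✗  (p2,d3,a2)→cleaned(a2,d3) ✓  (p2,d3,a3)→cleaned(a3,d3) ✓  (p2,d4,a1)→cleaned(a1,d4) ✓  (p2,d4,a3)→cleaned(a3,d4) ✗  (p3,d2,a2)→cleaned(a2,d2) ✗  (p3,d3,a1)→cleaned(a1,d3) ✓  (p3,d5,a1)→cleaned(a1,d5) ✓  (p3,d6,a2)→cleaned(a2,d6) ✓  (p3,d6,a3)→cleaned(a3,d6) ✓
Counterexamples (restrictor triples failing the scope): 4.

4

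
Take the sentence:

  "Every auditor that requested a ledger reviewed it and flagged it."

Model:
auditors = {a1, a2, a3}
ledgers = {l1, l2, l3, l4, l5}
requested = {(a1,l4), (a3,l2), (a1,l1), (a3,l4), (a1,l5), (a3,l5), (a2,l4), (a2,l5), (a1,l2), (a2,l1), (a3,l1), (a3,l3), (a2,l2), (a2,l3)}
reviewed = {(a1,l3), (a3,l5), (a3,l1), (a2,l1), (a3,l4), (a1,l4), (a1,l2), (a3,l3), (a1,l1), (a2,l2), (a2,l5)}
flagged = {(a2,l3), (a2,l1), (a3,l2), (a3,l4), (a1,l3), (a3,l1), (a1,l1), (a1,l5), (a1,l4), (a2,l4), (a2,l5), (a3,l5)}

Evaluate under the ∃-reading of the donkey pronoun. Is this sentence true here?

"it" takes "a ledger" as antecedent — a donkey pronoun bound across the clause boundary.
Weak reading: every auditor a with some requested-ledger has at least one requested-ledger l such that reviewed(a,l) ∧ flagged(a,l).
Per auditor: a1:✓  a2:✓  a3:✓
Every auditor in the restrictor has a witness.

True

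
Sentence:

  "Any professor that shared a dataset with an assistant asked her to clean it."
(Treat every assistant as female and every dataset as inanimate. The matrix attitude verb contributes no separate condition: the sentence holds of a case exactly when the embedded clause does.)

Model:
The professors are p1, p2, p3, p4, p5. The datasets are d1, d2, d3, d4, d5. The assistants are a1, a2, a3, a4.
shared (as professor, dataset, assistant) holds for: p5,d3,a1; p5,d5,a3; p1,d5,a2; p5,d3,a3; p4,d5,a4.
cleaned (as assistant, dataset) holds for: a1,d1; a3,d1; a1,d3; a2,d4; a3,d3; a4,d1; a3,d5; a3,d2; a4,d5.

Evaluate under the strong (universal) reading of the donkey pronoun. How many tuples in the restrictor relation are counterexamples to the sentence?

"her" takes "an assistant" as antecedent and "it" takes "a dataset"; both are donkey pronouns co-varying with the restrictor.
Strong reading: for every (p,d,a) with shared(p,d,a), cleaned(a,d).
Restrictor triples: (p1,d5,a2)→cleaned(a2,d5) ✗  (p4,d5,a4)→cleaned(a4,d5) ✓  (p5,d3,a1)→cleaned(a1,d3) ✓  (p5,d3,a3)→cleaned(a3,d3) ✓  (p5,d5,a3)→cleaned(a3,d5) ✓
Counterexamples (restrictor triples failing the scope): 1.

1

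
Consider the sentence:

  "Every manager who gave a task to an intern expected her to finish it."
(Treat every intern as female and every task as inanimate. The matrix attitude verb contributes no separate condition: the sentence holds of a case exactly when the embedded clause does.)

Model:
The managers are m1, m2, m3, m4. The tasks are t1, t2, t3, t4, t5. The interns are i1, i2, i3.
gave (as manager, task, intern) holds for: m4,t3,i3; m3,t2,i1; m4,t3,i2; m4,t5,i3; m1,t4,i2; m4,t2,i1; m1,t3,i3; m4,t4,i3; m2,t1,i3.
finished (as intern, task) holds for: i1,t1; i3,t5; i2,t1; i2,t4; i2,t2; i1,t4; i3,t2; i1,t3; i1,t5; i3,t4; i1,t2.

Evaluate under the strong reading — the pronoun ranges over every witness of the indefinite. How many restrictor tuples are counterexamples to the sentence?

4

"her" takes "an intern" as antecedent and "it" takes "a task"; both are donkey pronouns co-varying with the restrictor.
Strong reading: for every (m,t,i) with gave(m,t,i), finished(i,t).
Restrictor triples: (m1,t3,i3)→finished(i3,t3) ✗  (m1,t4,i2)→finished(i2,t4) ✓  (m2,t1,i3)→finished(i3,t1) ✗  (m3,t2,i1)→finished(i1,t2) ✓  (m4,t2,i1)→finished(i1,t2) ✓  (m4,t3,i2)→finished(i2,t3) ✗  (m4,t3,i3)→finished(i3,t3) ✗  (m4,t4,i3)→finished(i3,t4) ✓  (m4,t5,i3)→finished(i3,t5) ✓
Counterexamples (restrictor triples failing the scope): 4.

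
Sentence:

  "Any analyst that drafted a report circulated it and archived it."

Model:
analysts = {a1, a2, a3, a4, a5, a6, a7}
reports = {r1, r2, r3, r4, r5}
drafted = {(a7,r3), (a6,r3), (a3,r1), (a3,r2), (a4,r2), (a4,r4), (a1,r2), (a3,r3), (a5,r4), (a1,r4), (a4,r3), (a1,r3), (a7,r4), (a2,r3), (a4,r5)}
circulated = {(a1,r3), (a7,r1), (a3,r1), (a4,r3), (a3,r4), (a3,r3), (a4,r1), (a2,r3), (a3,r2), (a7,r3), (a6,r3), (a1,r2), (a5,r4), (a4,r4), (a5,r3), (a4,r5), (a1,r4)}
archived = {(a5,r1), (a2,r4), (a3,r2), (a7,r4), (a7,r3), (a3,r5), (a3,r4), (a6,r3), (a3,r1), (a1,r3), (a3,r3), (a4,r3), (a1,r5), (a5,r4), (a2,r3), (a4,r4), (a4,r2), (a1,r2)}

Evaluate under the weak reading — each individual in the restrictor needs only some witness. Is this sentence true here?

"it" takes "a report" as antecedent — a donkey pronoun bound across the clause boundary.
Weak reading: every analyst a with some drafted-report has at least one drafted-report r such that circulated(a,r) ∧ archived(a,r).
Per analyst: a1:✓  a2:✓  a3:✓  a4:✓  a5:✓  a6:✓  a7:✓
Every analyst in the restrictor has a witness.

True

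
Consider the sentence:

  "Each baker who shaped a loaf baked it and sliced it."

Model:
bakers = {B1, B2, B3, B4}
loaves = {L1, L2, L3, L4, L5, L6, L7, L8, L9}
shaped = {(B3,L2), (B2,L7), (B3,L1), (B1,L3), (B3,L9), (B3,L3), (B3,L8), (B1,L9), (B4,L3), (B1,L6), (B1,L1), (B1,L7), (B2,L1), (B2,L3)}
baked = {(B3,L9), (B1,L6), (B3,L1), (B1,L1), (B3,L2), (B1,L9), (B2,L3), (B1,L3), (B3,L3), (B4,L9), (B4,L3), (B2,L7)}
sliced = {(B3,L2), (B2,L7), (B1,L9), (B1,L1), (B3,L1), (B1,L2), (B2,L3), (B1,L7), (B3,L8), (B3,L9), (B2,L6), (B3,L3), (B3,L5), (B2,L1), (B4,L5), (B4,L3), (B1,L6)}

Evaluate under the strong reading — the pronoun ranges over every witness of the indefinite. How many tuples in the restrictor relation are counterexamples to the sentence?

"it" takes "a loaf" as antecedent — a donkey pronoun bound across the clause boundary.
Strong reading: for every (b,l) with shaped(b,l), baked(b,l) ∧ sliced(b,l).
Restrictor pairs: (B1,L1) ✓  (B1,L3) ✗  (B1,L6) ✓  (B1,L7) ✗  (B1,L9) ✓  (B2,L1) ✗  (B2,L3) ✓  (B2,L7) ✓  (B3,L1) ✓  (B3,L2) ✓  (B3,L3) ✓  (B3,L8) ✗  (B3,L9) ✓  (B4,L3) ✓
Counterexamples (restrictor pairs failing the scope): 4.

4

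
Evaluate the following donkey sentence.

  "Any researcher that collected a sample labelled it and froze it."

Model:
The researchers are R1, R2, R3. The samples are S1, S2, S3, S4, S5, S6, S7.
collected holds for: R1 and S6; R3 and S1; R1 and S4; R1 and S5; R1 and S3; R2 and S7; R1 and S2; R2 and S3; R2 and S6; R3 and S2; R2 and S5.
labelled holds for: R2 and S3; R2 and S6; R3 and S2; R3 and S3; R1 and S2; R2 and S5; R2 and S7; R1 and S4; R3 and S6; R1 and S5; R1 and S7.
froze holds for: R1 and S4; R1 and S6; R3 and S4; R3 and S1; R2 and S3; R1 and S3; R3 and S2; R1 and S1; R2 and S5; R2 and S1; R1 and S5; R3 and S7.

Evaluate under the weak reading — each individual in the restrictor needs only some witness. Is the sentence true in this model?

"it" takes "a sample" as antecedent — a donkey pronoun bound across the clause boundary.
Weak reading: every researcher r with some collected-sample has at least one collected-sample s such that labelled(r,s) ∧ froze(r,s).
Per researcher: R1:✓  R2:✓  R3:✓
Every researcher in the restrictor has a witness.

True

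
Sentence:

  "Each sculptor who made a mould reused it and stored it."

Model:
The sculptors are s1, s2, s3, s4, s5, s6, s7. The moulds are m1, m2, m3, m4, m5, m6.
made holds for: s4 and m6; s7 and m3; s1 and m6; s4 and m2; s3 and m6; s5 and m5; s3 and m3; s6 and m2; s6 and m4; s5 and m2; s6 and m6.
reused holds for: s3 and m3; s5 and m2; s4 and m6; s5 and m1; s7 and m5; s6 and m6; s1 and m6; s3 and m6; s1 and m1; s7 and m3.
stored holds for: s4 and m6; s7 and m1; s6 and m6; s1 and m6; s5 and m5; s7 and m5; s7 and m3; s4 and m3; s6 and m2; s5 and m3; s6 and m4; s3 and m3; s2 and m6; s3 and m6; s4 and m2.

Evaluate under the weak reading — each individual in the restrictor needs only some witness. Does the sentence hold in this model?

"it" takes "a mould" as antecedent — a donkey pronoun bound across the clause boundary.
Weak reading: every sculptor s with some made-mould has at least one made-mould m such that reused(s,m) ∧ stored(s,m).
Per sculptor: s1:✓  s3:✓  s4:✓  s5:✗  s6:✓  s7:✓
s5 has no witness among its made-moulds.

False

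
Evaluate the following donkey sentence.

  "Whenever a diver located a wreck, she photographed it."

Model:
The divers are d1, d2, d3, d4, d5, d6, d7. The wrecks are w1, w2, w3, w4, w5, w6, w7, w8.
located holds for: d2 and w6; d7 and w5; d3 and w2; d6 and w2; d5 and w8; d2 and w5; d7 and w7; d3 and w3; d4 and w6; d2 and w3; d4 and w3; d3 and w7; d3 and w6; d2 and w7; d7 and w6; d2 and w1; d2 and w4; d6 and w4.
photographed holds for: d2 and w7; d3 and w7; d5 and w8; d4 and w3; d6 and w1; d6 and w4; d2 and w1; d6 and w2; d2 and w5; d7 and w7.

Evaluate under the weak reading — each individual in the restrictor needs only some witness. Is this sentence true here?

True

"it" takes "a wreck" as antecedent — a donkey pronoun bound across the clause boundary.
Weak reading: every diver d with some located-wreck has at least one located-wreck w such that photographed(d,w).
Per diver: d2:✓  d3:✓  d4:✓  d5:✓  d6:✓  d7:✓
Every diver in the restrictor has a witness.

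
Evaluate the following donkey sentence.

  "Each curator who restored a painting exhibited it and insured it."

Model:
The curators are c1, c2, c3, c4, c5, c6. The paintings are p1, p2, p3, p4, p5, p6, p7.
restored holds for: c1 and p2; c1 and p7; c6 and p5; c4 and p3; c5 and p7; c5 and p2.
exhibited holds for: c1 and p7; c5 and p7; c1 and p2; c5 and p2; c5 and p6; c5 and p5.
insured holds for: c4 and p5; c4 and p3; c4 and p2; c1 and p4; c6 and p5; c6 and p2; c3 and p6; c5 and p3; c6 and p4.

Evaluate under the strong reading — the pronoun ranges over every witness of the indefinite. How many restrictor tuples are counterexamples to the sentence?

6

"it" takes "a painting" as antecedent — a donkey pronoun bound across the clause boundary.
Strong reading: for every (c,p) with restored(c,p), exhibited(c,p) ∧ insured(c,p).
Restrictor pairs: (c1,p2) ✗  (c1,p7) ✗  (c4,p3) ✗  (c5,p2) ✗  (c5,p7) ✗  (c6,p5) ✗
Counterexamples (restrictor pairs failing the scope): 6.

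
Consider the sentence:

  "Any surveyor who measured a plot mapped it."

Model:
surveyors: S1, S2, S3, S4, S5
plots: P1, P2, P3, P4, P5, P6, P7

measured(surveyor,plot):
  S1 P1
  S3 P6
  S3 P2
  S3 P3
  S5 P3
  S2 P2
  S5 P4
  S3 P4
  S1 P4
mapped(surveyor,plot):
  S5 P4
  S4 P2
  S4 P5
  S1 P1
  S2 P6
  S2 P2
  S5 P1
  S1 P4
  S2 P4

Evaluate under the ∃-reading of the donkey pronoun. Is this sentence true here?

False

"it" takes "a plot" as antecedent — a donkey pronoun bound across the clause boundary.
Weak reading: every surveyor s with some measured-plot has at least one measured-plot p such that mapped(s,p).
Per surveyor: S1:✓  S2:✓  S3:✗  S5:✓
S3 has no witness among its measured-plots.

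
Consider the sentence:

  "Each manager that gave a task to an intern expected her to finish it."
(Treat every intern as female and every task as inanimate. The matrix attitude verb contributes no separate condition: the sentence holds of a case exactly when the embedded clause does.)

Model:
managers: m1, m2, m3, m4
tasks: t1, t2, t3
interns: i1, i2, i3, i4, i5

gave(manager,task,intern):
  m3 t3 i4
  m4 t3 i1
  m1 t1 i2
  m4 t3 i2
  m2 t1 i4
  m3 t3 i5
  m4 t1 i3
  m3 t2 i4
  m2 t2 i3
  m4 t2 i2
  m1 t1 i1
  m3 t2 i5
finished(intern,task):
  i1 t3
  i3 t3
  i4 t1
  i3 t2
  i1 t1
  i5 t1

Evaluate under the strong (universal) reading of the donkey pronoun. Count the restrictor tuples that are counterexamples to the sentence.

8

"her" takes "an intern" as antecedent and "it" takes "a task"; both are donkey pronouns co-varying with the restrictor.
Strong reading: for every (m,t,i) with gave(m,t,i), finished(i,t).
Restrictor triples: (m1,t1,i1)→finished(i1,t1) ✓  (m1,t1,i2)→finished(i2,t1) ✗  (m2,t1,i4)→finished(i4,t1) ✓  (m2,t2,i3)→finished(i3,t2) ✓  (m3,t2,i4)→finished(i4,t2) ✗  (m3,t2,i5)→finished(i5,t2) ✗  (m3,t3,i4)→finished(i4,t3) ✗  (m3,t3,i5)→finished(i5,t3) ✗  (m4,t1,i3)→finished(i3,t1) ✗  (m4,t2,i2)→finished(i2,t2) ✗  (m4,t3,i1)→finished(i1,t3) ✓  (m4,t3,i2)→finished(i2,t3) ✗
Counterexamples (restrictor triples failing the scope): 8.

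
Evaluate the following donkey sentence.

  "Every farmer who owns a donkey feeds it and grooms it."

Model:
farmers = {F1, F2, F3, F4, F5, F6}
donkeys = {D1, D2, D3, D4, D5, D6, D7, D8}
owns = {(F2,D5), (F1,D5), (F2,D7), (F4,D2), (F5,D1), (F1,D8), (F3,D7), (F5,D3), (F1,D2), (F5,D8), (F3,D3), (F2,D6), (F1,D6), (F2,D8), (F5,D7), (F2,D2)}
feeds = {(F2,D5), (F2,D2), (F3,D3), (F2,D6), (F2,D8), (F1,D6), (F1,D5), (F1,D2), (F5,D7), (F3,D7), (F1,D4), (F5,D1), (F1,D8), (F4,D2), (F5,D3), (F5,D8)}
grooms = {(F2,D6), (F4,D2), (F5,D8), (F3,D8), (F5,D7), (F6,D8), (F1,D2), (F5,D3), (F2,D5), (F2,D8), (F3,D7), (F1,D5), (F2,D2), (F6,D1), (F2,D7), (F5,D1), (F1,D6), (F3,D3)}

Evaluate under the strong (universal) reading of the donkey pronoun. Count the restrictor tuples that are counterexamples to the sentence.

2

"it" takes "a donkey" as antecedent — a donkey pronoun bound across the clause boundary.
Strong reading: for every (f,d) with owns(f,d), feeds(f,d) ∧ grooms(f,d).
Restrictor pairs: (F1,D2) ✓  (F1,D5) ✓  (F1,D6) ✓  (F1,D8) ✗  (F2,D2) ✓  (F2,D5) ✓  (F2,D6) ✓  (F2,D7) ✗  (F2,D8) ✓  (F3,D3) ✓  (F3,D7) ✓  (F4,D2) ✓  (F5,D1) ✓  (F5,D3) ✓  (F5,D7) ✓  (F5,D8) ✓
Counterexamples (restrictor pairs failing the scope): 2.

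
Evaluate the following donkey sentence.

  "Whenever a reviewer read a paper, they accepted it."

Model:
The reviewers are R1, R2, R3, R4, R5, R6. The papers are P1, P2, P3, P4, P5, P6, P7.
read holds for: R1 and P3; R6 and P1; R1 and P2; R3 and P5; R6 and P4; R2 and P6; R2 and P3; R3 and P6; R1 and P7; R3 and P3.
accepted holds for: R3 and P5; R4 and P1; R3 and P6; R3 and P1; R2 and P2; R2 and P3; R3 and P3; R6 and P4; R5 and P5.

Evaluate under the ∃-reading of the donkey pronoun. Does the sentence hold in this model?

False

"it" takes "a paper" as antecedent — a donkey pronoun bound across the clause boundary.
Weak reading: every reviewer r with some read-paper has at least one read-paper p such that accepted(r,p).
Per reviewer: R1:✗  R2:✓  R3:✓  R6:✓
R1 has no witness among its read-papers.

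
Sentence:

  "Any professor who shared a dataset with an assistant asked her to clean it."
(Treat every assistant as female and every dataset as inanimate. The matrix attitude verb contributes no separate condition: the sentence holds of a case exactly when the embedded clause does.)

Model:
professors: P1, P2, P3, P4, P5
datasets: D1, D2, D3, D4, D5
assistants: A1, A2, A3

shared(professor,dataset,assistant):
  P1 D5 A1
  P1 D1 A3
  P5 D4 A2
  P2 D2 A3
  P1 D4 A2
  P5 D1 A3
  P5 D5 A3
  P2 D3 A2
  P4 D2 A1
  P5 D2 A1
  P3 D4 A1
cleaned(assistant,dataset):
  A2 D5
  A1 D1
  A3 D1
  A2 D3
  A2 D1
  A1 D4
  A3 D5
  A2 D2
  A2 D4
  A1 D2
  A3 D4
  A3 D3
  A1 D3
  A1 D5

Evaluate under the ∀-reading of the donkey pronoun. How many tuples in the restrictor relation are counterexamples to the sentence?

"her" takes "an assistant" as antecedent and "it" takes "a dataset"; both are donkey pronouns co-varying with the restrictor.
Strong reading: for every (p,d,a) with shared(p,d,a), cleaned(a,d).
Restrictor triples: (P1,D1,A3)→cleaned(A3,D1) ✓  (P1,D4,A2)→cleaned(A2,D4) ✓  (P1,D5,A1)→cleaned(A1,D5) ✓  (P2,D2,A3)→cleaned(A3,D2) ✗  (P2,D3,A2)→cleaned(A2,D3) ✓  (P3,D4,A1)→cleaned(A1,D4) ✓  (P4,D2,A1)→cleaned(A1,D2) ✓  (P5,D1,A3)→cleaned(A3,D1) ✓  (P5,D2,A1)→cleaned(A1,D2) ✓  (P5,D4,A2)→cleaned(A2,D4) ✓  (P5,D5,A3)→cleaned(A3,D5) ✓
Counterexamples (restrictor triples failing the scope): 1.

1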